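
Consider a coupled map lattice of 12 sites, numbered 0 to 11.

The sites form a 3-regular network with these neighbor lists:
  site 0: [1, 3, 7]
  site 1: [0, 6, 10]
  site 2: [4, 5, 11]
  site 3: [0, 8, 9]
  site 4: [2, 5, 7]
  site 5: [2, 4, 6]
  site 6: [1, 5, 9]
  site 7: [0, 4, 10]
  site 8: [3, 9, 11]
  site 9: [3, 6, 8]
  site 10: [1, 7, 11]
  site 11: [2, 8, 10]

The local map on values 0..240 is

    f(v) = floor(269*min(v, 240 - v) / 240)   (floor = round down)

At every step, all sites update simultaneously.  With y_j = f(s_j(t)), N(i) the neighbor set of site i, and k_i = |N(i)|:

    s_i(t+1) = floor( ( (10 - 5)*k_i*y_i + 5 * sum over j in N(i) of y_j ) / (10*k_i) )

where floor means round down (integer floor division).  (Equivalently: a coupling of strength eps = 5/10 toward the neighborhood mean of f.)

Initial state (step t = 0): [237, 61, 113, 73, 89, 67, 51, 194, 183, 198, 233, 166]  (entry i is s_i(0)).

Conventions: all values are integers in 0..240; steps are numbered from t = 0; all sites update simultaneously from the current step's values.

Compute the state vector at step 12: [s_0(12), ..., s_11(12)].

Answer: [122, 122, 126, 123, 125, 125, 124, 123, 124, 124, 123, 125]

Derivation:
t=0: [237, 61, 113, 73, 89, 67, 51, 194, 183, 198, 233, 166]
t=1: [34, 45, 105, 59, 91, 84, 60, 43, 66, 57, 37, 73]
t=2: [46, 49, 104, 62, 93, 94, 68, 54, 71, 65, 50, 79]
t=3: [56, 57, 107, 68, 98, 101, 76, 65, 77, 73, 61, 85]
t=4: [66, 67, 112, 76, 105, 108, 85, 75, 85, 81, 72, 93]
t=5: [77, 78, 119, 85, 113, 116, 95, 87, 94, 90, 83, 102]
t=6: [89, 91, 128, 96, 123, 125, 105, 99, 104, 101, 96, 112]
t=7: [102, 104, 126, 108, 126, 126, 115, 111, 115, 113, 109, 120]
t=8: [117, 118, 128, 121, 126, 127, 125, 122, 127, 125, 123, 129]
t=9: [131, 131, 125, 130, 127, 126, 128, 130, 127, 128, 130, 125]
t=10: [122, 122, 127, 123, 126, 126, 124, 123, 125, 124, 123, 126]
t=11: [131, 131, 126, 130, 127, 127, 129, 130, 128, 129, 130, 127]
t=12: [122, 122, 126, 123, 125, 125, 124, 123, 124, 124, 123, 125]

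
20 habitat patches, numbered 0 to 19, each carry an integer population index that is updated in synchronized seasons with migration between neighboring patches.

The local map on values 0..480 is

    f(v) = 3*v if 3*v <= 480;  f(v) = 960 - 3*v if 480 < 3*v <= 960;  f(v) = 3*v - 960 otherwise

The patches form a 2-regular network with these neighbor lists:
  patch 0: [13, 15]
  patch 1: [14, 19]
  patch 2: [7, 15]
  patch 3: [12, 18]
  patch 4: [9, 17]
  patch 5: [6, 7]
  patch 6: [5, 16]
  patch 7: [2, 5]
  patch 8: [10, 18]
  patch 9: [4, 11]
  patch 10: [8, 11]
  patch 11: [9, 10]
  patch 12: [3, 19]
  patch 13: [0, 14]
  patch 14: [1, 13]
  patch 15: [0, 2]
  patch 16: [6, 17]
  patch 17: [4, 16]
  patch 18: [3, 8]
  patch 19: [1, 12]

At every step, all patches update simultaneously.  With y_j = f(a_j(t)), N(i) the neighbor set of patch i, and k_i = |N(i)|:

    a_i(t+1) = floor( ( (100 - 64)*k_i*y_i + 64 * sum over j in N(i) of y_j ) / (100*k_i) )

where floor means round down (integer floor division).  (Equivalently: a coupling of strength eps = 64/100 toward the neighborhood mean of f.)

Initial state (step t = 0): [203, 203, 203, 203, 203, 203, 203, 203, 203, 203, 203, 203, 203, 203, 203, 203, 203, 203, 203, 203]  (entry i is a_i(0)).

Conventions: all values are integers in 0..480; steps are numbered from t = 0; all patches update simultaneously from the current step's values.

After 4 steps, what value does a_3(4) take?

Answer: a_3(4) = 123

Derivation:
t=0: [203, 203, 203, 203, 203, 203, 203, 203, 203, 203, 203, 203, 203, 203, 203, 203, 203, 203, 203, 203]
t=1: [351, 351, 351, 351, 351, 351, 351, 351, 351, 351, 351, 351, 351, 351, 351, 351, 351, 351, 351, 351]
t=2: [93, 93, 93, 93, 93, 93, 93, 93, 93, 93, 93, 93, 93, 93, 93, 93, 93, 93, 93, 93]
t=3: [279, 279, 279, 279, 279, 279, 279, 279, 279, 279, 279, 279, 279, 279, 279, 279, 279, 279, 279, 279]
t=4: [123, 123, 123, 123, 123, 123, 123, 123, 123, 123, 123, 123, 123, 123, 123, 123, 123, 123, 123, 123]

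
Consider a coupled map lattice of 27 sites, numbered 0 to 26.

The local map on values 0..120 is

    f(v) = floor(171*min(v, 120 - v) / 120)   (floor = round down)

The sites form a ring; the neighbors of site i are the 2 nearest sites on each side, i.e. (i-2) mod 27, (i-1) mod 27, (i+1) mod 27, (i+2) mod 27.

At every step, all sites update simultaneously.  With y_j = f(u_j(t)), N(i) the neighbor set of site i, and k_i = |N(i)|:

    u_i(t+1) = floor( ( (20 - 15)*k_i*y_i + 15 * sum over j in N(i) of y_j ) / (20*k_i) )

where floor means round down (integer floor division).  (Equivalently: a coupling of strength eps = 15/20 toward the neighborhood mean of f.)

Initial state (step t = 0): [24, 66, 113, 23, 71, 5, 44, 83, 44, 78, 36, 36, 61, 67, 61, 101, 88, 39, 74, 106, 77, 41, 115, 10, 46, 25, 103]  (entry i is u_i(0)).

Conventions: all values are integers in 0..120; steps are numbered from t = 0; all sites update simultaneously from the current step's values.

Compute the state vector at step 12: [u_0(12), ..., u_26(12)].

Answer: [55, 55, 56, 57, 59, 62, 66, 70, 74, 78, 80, 81, 81, 81, 79, 77, 72, 67, 62, 58, 55, 54, 55, 55, 55, 55, 55]

Derivation:
t=0: [24, 66, 113, 23, 71, 5, 44, 83, 44, 78, 36, 36, 61, 67, 61, 101, 88, 39, 74, 106, 77, 41, 115, 10, 46, 25, 103]
t=1: [35, 37, 41, 38, 37, 42, 51, 48, 57, 55, 60, 63, 69, 64, 64, 55, 54, 43, 50, 49, 43, 33, 38, 34, 31, 34, 45]
t=2: [53, 55, 53, 54, 58, 60, 66, 71, 77, 78, 79, 79, 78, 77, 76, 74, 73, 70, 67, 62, 60, 55, 51, 48, 51, 50, 52]
t=3: [74, 75, 77, 79, 79, 78, 74, 69, 64, 60, 58, 58, 59, 61, 62, 65, 67, 71, 75, 78, 78, 77, 74, 71, 71, 71, 74]
t=4: [64, 62, 61, 59, 60, 62, 66, 72, 76, 80, 82, 83, 82, 82, 80, 77, 73, 69, 65, 62, 61, 62, 64, 66, 67, 67, 66]
t=5: [79, 81, 82, 83, 82, 79, 74, 68, 63, 58, 55, 54, 54, 55, 58, 61, 66, 71, 76, 79, 81, 80, 79, 77, 76, 76, 77]
t=6: [58, 55, 54, 54, 56, 60, 66, 72, 76, 78, 78, 77, 77, 79, 79, 78, 74, 69, 63, 60, 57, 57, 58, 60, 60, 60, 59]
t=7: [81, 79, 78, 78, 78, 77, 74, 69, 64, 61, 60, 59, 59, 59, 60, 62, 66, 72, 77, 80, 81, 82, 82, 83, 84, 84, 82]
t=8: [55, 57, 58, 59, 60, 63, 67, 72, 77, 81, 83, 84, 84, 83, 82, 79, 74, 68, 63, 58, 56, 54, 53, 52, 52, 52, 53]
t=9: [78, 80, 82, 82, 81, 78, 74, 68, 62, 57, 53, 52, 51, 53, 55, 60, 66, 72, 76, 78, 78, 77, 75, 74, 74, 74, 76]
t=10: [59, 57, 55, 55, 57, 61, 66, 72, 75, 77, 76, 75, 74, 76, 77, 76, 73, 69, 64, 61, 60, 61, 62, 64, 64, 63, 61]
t=11: [81, 81, 80, 80, 79, 77, 74, 70, 66, 63, 63, 62, 62, 62, 63, 64, 67, 72, 77, 81, 82, 82, 81, 80, 80, 81, 81]
t=12: [55, 55, 56, 57, 59, 62, 66, 70, 74, 78, 80, 81, 81, 81, 79, 77, 72, 67, 62, 58, 55, 54, 55, 55, 55, 55, 55]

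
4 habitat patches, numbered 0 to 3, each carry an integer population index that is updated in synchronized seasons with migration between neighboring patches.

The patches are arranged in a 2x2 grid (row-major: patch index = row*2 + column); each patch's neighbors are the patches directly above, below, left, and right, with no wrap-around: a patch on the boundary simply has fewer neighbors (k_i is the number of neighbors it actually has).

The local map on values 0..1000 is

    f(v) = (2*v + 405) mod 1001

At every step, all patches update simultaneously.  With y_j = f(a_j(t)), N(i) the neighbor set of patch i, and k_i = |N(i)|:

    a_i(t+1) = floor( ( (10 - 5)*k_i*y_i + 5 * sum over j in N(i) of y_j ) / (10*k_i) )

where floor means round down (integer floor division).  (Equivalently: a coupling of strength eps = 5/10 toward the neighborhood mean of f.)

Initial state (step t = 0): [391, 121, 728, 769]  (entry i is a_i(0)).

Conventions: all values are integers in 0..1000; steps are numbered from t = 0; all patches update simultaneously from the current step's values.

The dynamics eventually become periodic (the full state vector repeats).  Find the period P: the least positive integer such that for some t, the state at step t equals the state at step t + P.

Simulating step by step:
t=0: [391, 121, 728, 769]
t=1: [469, 605, 712, 847]
t=2: [531, 416, 523, 409]
t=3: [404, 290, 397, 282]
t=4: [401, 787, 394, 780]
t=5: [395, 781, 388, 774]
t=6: [383, 769, 376, 762]
t=7: [359, 745, 352, 738]
t=8: [311, 697, 304, 690]
t=9: [215, 601, 208, 594]
t=10: [774, 659, 767, 652]
t=11: [891, 776, 884, 769]
t=12: [374, 759, 367, 752]
t=13: [341, 726, 334, 719]
t=14: [275, 660, 268, 653]
t=15: [893, 778, 886, 771]
t=16: [378, 763, 371, 756]
t=17: [349, 734, 342, 727]
t=18: [291, 676, 284, 669]
t=19: [925, 810, 918, 803]
t=20: [192, 77, 185, 70]
t=21: [728, 613, 721, 606]
t=22: [799, 684, 792, 677]
t=23: [440, 575, 683, 819]
t=24: [473, 358, 466, 351]
t=25: [289, 174, 282, 167]
t=26: [922, 807, 915, 800]
t=27: [186, 71, 179, 64]
t=28: [716, 601, 709, 594]
t=29: [775, 660, 768, 653]
t=30: [893, 778, 886, 771]

Answer: 15
Key observation: The state at step 15, [893, 778, 886, 771], reappears at step 30 — and no state repeats earlier — so the cycle the system enters has period 15.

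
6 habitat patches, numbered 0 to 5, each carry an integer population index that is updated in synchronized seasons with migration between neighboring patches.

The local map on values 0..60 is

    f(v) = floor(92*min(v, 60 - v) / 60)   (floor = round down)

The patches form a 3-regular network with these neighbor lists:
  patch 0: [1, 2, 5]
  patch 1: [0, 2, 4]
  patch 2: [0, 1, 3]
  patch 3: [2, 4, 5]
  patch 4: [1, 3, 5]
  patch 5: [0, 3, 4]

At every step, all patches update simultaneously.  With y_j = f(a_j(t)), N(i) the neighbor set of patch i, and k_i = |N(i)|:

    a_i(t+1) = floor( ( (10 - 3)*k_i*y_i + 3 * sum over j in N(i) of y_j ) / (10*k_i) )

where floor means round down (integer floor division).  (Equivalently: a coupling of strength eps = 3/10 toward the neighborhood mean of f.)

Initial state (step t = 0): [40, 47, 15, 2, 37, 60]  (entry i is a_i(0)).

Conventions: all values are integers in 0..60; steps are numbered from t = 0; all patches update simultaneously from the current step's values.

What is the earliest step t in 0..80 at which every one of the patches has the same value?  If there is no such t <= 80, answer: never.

Simulating step by step:
t=0: [40, 47, 15, 2, 37, 60]  (not all equal)
t=1: [25, 22, 21, 7, 26, 6]  (not all equal)
t=2: [34, 34, 30, 15, 32, 15]  (not all equal)
t=3: [38, 40, 42, 27, 37, 26]  (not all equal)
t=4: [32, 30, 29, 38, 35, 38]  (not all equal)
t=5: [41, 44, 42, 34, 37, 34]  (not all equal)
t=6: [29, 25, 28, 37, 34, 37]  (not all equal)
t=7: [42, 39, 41, 36, 38, 36]  (not all equal)
t=8: [28, 31, 29, 35, 33, 34]  (not all equal)
t=9: [42, 43, 43, 39, 40, 39]  (not all equal)
t=10: [27, 26, 26, 31, 30, 31]  (not all equal)
t=11: [40, 39, 39, 43, 44, 43]  (not all equal)
t=12: [30, 31, 31, 26, 25, 26]  (not all equal)
t=13: [44, 43, 43, 39, 38, 39]  (not all equal)
t=14: [25, 26, 26, 31, 32, 31]  (not all equal)
t=15: [38, 39, 39, 43, 42, 43]  (not all equal)
t=16: [32, 31, 31, 26, 27, 26]  (not all equal)
t=17: [42, 43, 43, 39, 40, 39]  (not all equal)

Answer: never
Key observation: The state at step 9 reappears at step 17 — the system is in a cycle of period 8 from step 9 on.  No step 0..17 is synchronized, and the cycle repeats forever, so no step up to 80 (or ever) has all patches equal.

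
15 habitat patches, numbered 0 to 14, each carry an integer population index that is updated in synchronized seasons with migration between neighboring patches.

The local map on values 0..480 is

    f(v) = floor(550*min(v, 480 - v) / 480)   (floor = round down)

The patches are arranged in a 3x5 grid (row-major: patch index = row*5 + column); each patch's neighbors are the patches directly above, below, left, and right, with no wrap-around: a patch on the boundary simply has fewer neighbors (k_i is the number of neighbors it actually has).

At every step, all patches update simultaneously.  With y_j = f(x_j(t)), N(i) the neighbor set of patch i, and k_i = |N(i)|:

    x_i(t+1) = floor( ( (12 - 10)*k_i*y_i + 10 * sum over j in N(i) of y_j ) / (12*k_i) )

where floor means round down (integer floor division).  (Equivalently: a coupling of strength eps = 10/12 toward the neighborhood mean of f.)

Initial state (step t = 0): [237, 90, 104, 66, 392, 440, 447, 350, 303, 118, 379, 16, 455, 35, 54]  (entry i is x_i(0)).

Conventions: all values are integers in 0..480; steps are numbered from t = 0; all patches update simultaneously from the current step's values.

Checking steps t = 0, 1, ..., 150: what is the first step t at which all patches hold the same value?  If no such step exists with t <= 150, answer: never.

Answer: 16
Key observation: Synchronization is absorbing here: once all patches are equal they stay equal, and step 16 is the first all-equal step.

Derivation:
t=0: [237, 90, 104, 66, 392, 440, 447, 350, 303, 118, 379, 16, 455, 35, 54]  (not all equal)
t=1: [106, 135, 110, 129, 104, 125, 71, 105, 116, 123, 45, 53, 61, 87, 83]  (not all equal)
t=2: [143, 116, 137, 129, 139, 94, 112, 105, 127, 119, 93, 65, 89, 98, 115]  (not all equal)
t=3: [126, 146, 136, 152, 144, 128, 111, 130, 131, 143, 93, 105, 101, 123, 125]  (not all equal)
t=4: [154, 146, 161, 159, 167, 129, 142, 138, 155, 154, 128, 116, 132, 136, 150]  (not all equal)
t=5: [160, 172, 171, 183, 181, 158, 152, 166, 169, 179, 140, 149, 148, 164, 166]  (not all equal)
t=6: [188, 186, 198, 200, 207, 173, 182, 183, 196, 198, 172, 168, 180, 184, 195]  (not all equal)
t=7: [207, 215, 218, 229, 229, 205, 203, 214, 219, 227, 195, 201, 204, 216, 218]  (not all equal)
t=8: [239, 240, 250, 255, 261, 231, 237, 241, 252, 254, 230, 229, 239, 244, 252]  (not all equal)
t=9: [270, 270, 267, 257, 256, 268, 268, 268, 263, 257, 263, 267, 269, 265, 263]  (not all equal)
t=10: [240, 241, 245, 250, 255, 243, 242, 243, 249, 251, 243, 243, 243, 245, 250]  (not all equal)
t=11: [272, 272, 269, 263, 261, 272, 271, 269, 265, 261, 271, 271, 270, 266, 265]  (not all equal)
t=12: [238, 239, 242, 246, 249, 238, 239, 241, 246, 247, 238, 239, 241, 244, 247]  (not all equal)
t=13: [272, 272, 271, 268, 266, 272, 272, 271, 269, 266, 272, 272, 272, 269, 267]  (not all equal)
t=14: [238, 238, 239, 241, 243, 238, 238, 239, 241, 243, 238, 238, 239, 241, 243]  (not all equal)
t=15: [272, 272, 272, 272, 271, 272, 272, 272, 272, 271, 272, 272, 272, 272, 271]  (not all equal)
t=16: [238, 238, 238, 238, 238, 238, 238, 238, 238, 238, 238, 238, 238, 238, 238]  (all equal)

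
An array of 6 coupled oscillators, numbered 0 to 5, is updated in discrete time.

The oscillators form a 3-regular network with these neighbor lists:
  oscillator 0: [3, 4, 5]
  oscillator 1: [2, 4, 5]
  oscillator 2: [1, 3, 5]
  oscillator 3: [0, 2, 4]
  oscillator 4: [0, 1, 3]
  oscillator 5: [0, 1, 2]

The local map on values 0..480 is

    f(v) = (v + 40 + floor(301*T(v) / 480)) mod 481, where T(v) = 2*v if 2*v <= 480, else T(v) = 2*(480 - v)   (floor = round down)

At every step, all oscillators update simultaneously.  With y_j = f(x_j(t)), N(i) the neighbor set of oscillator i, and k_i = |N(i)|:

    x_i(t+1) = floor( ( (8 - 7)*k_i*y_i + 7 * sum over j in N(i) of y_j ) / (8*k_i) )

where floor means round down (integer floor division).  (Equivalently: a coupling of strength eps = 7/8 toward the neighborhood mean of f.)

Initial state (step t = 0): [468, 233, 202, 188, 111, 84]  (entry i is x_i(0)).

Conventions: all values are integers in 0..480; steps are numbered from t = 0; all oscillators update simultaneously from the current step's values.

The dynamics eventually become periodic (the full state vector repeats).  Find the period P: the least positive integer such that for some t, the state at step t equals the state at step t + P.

Answer: 4
Key observation: The state at step 13, [95, 95, 95, 95, 95, 95], reappears at step 17 — and no state repeats earlier — so the cycle the system enters has period 4.

Derivation:
t=0: [468, 233, 202, 188, 111, 84]
t=1: [291, 165, 228, 158, 208, 69]
t=2: [191, 137, 301, 103, 264, 190]
t=3: [301, 231, 327, 222, 329, 321]
t=4: [73, 77, 72, 76, 74, 79]
t=5: [210, 209, 212, 204, 208, 207]
t=6: [24, 29, 25, 29, 26, 31]
t=7: [102, 101, 105, 97, 100, 99]
t=8: [262, 267, 264, 268, 264, 269]
t=9: [92, 92, 92, 93, 93, 93]
t=10: [248, 248, 248, 247, 247, 247]
t=11: [97, 97, 97, 97, 97, 97]
t=12: [258, 258, 258, 258, 258, 258]
t=13: [95, 95, 95, 95, 95, 95]
t=14: [254, 254, 254, 254, 254, 254]
t=15: [96, 96, 96, 96, 96, 96]
t=16: [256, 256, 256, 256, 256, 256]
t=17: [95, 95, 95, 95, 95, 95]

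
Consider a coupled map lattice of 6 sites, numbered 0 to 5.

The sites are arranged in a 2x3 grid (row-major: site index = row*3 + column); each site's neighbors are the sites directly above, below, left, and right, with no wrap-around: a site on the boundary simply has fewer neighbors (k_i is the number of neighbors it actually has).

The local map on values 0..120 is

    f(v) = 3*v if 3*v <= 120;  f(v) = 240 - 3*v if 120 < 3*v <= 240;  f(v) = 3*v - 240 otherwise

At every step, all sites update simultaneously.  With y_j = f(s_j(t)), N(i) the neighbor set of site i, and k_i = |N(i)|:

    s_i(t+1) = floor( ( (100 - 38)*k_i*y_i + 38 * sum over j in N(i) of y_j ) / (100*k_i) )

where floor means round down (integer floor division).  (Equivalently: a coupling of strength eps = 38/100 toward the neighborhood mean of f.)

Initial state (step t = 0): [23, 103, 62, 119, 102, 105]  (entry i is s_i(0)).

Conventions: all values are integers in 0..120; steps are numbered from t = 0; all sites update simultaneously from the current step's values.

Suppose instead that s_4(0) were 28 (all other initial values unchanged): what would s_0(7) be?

Answer: s_0(7) = 24
Key observation: This trace re-runs the system from the modified initial state.

Derivation:
t=0: [23, 103, 62, 119, 28, 105]
t=1: [78, 69, 60, 101, 85, 72]
t=2: [21, 30, 48, 43, 24, 29]
t=3: [77, 85, 93, 94, 81, 85]
t=4: [16, 15, 29, 28, 10, 17]
t=5: [54, 48, 72, 66, 41, 53]
t=6: [74, 87, 48, 63, 100, 77]
t=7: [24, 35, 65, 46, 47, 35]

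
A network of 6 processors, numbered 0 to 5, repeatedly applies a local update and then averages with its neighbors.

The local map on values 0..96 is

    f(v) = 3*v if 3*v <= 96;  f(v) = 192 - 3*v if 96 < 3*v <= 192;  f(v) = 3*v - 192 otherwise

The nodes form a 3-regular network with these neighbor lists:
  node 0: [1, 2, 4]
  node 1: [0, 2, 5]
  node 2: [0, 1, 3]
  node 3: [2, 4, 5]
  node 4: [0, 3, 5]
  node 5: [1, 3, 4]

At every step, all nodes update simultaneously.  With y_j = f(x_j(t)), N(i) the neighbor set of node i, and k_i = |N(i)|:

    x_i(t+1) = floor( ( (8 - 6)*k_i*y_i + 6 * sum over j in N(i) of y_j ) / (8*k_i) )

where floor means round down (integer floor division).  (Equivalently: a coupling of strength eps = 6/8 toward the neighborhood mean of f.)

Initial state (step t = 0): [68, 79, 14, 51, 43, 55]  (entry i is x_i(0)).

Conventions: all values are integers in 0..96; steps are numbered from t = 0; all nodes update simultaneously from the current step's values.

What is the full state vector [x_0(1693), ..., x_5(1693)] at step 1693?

Simulating step by step:
t=0: [68, 79, 14, 51, 43, 55]
t=1: [40, 31, 34, 42, 35, 43]
t=2: [85, 79, 80, 76, 72, 77]
t=3: [45, 48, 48, 36, 40, 36]
t=4: [56, 59, 59, 72, 74, 72]
t=5: [21, 19, 19, 23, 25, 23]
t=6: [63, 61, 61, 67, 69, 67]
t=7: [9, 7, 7, 10, 9, 10]
t=8: [24, 24, 24, 27, 28, 27]
t=9: [75, 74, 74, 79, 79, 79]
t=10: [34, 34, 34, 41, 42, 41]
t=11: [84, 84, 84, 73, 73, 73]
t=12: [51, 51, 51, 35, 35, 35]
t=13: [51, 51, 51, 75, 75, 75]
t=14: [37, 37, 37, 34, 34, 34]
t=15: [83, 83, 83, 87, 87, 87]
t=16: [60, 60, 60, 66, 66, 66]
t=17: [10, 10, 10, 7, 7, 7]
t=18: [27, 27, 27, 23, 23, 23]
t=19: [78, 78, 78, 72, 72, 72]
t=20: [37, 37, 37, 28, 28, 28]
t=21: [81, 81, 81, 83, 83, 83]
t=22: [52, 52, 52, 55, 55, 55]
t=23: [33, 33, 33, 29, 29, 29]
t=24: [91, 91, 91, 88, 88, 88]
t=25: [78, 78, 78, 74, 74, 74]
t=26: [39, 39, 39, 33, 33, 33]
t=27: [79, 79, 79, 88, 88, 88]
t=28: [51, 51, 51, 65, 65, 65]
t=29: [30, 30, 30, 12, 12, 12]
t=30: [76, 76, 76, 49, 49, 49]
t=31: [38, 38, 38, 42, 42, 42]
t=32: [75, 75, 75, 69, 69, 69]
t=33: [28, 28, 28, 19, 19, 19]
t=34: [77, 77, 77, 63, 63, 63]
t=35: [30, 30, 30, 12, 12, 12]

Answer: [38, 38, 38, 42, 42, 42]
Key observation: The state at step 29, [30, 30, 30, 12, 12, 12], reappears at step 35: the system is in a cycle of period 6 from step 29 on.  Therefore the state at step 1693 equals the state at step 29 + ((1693 - 29) mod 6) = 31, which is [38, 38, 38, 42, 42, 42].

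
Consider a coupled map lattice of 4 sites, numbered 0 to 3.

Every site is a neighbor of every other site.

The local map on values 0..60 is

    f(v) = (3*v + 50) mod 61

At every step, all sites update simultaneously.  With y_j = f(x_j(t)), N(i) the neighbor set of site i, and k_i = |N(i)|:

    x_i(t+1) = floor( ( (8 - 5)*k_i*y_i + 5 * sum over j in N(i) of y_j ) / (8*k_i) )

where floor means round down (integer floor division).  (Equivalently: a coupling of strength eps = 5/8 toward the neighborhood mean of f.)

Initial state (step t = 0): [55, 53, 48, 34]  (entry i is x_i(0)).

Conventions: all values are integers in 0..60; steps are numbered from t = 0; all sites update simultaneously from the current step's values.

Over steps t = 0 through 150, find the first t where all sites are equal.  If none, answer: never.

Simulating step by step:
t=0: [55, 53, 48, 34]  (not all equal)
t=1: [25, 24, 22, 25]  (not all equal)
t=2: [13, 12, 21, 13]  (not all equal)
t=3: [32, 31, 36, 32]  (not all equal)
t=4: [25, 25, 27, 25]  (not all equal)
t=5: [4, 4, 5, 4]  (not all equal)
t=6: [1, 1, 2, 1]  (not all equal)
t=7: [53, 53, 54, 53]  (not all equal)
t=8: [26, 26, 27, 26]  (not all equal)
t=9: [6, 6, 7, 6]  (not all equal)
t=10: [7, 7, 8, 7]  (not all equal)
t=11: [10, 10, 11, 10]  (not all equal)
t=12: [19, 19, 20, 19]  (not all equal)
t=13: [46, 46, 47, 46]  (not all equal)
t=14: [5, 5, 6, 5]  (not all equal)
t=15: [4, 4, 5, 4]  (not all equal)

Answer: never
Key observation: The state at step 5 reappears at step 15 — the system is in a cycle of period 10 from step 5 on.  No step 0..15 is synchronized, and the cycle repeats forever, so no step up to 150 (or ever) has all sites equal.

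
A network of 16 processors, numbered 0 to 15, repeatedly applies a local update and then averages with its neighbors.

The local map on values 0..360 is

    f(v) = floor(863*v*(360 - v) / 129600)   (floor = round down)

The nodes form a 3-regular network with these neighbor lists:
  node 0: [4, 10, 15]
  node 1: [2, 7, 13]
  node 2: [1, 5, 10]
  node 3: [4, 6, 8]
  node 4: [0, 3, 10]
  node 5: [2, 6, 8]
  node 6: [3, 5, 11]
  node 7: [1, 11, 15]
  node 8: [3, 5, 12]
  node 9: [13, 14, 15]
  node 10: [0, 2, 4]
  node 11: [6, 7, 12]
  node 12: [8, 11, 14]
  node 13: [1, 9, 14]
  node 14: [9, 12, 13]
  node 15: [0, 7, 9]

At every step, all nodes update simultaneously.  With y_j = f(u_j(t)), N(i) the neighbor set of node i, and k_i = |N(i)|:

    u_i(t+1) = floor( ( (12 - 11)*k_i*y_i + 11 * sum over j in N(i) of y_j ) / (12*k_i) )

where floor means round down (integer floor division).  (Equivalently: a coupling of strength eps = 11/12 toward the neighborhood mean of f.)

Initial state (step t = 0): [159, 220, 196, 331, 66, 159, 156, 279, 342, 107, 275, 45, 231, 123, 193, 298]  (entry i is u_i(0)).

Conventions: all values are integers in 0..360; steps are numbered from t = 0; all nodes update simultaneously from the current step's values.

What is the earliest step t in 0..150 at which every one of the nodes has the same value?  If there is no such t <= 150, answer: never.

Answer: never
Key observation: The state at step 4 reappears at step 6 — the system is in a cycle of period 2 from step 4 on.  No step 0..6 is synchronized, and the cycle repeats forever, so no step up to 150 (or ever) has all nodes equal.

Derivation:
t=0: [159, 220, 196, 331, 66, 159, 156, 279, 342, 107, 275, 45, 231, 123, 193, 298]  (not all equal)
t=1: [142, 187, 192, 121, 142, 159, 130, 141, 147, 177, 182, 178, 122, 199, 192, 175]  (not all equal)
t=2: [211, 211, 214, 203, 204, 207, 205, 214, 199, 214, 209, 200, 210, 214, 207, 209]  (not all equal)
t=3: [210, 208, 209, 211, 210, 210, 211, 210, 210, 209, 209, 209, 211, 208, 208, 208]  (not all equal)
t=4: [209, 209, 209, 209, 209, 209, 209, 209, 209, 210, 209, 209, 209, 210, 209, 209]  (not all equal)
t=5: [210, 209, 210, 210, 210, 210, 210, 210, 210, 209, 210, 210, 210, 209, 209, 209]  (not all equal)
t=6: [209, 209, 209, 209, 209, 209, 209, 209, 209, 210, 209, 209, 209, 210, 209, 209]  (not all equal)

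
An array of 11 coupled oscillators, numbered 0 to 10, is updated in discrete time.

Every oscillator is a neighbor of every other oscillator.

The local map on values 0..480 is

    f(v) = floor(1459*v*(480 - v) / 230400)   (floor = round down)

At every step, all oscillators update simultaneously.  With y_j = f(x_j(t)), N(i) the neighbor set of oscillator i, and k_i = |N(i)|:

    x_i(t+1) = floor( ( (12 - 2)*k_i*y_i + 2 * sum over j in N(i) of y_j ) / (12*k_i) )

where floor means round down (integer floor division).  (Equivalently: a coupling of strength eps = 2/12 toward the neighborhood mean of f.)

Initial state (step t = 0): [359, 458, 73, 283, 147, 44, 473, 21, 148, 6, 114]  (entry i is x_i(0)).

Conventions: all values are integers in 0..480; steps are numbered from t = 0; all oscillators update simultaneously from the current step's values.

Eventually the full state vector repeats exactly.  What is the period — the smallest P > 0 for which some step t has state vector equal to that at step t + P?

Simulating step by step:
t=0: [359, 458, 73, 283, 147, 44, 473, 21, 148, 6, 114]
t=1: [257, 84, 186, 321, 285, 131, 49, 82, 287, 47, 248]
t=2: [346, 222, 333, 314, 337, 287, 159, 219, 336, 155, 348]
t=3: [298, 354, 311, 328, 308, 344, 322, 353, 309, 318, 295]
t=4: [338, 288, 329, 315, 332, 300, 321, 289, 331, 324, 340]
t=5: [306, 345, 315, 327, 313, 337, 323, 344, 314, 320, 305]
t=6: [333, 298, 327, 316, 328, 307, 320, 300, 328, 323, 333]
t=7: [311, 339, 317, 327, 316, 333, 323, 337, 316, 321, 311]
t=8: [329, 305, 325, 316, 326, 311, 320, 307, 326, 322, 329]
t=9: [315, 334, 319, 327, 318, 330, 323, 333, 318, 322, 315]
t=10: [327, 310, 324, 316, 324, 314, 320, 311, 324, 321, 327]
t=11: [317, 331, 320, 327, 320, 328, 323, 330, 320, 323, 317]
t=12: [325, 313, 323, 316, 323, 315, 320, 314, 323, 320, 325]
t=13: [319, 329, 321, 327, 321, 328, 324, 328, 321, 324, 319]
t=14: [324, 315, 322, 316, 322, 315, 319, 315, 322, 319, 324]
t=15: [320, 328, 322, 327, 322, 328, 324, 328, 322, 324, 320]
t=16: [323, 315, 321, 316, 321, 315, 319, 315, 321, 319, 323]
t=17: [321, 328, 323, 327, 323, 328, 325, 328, 323, 325, 321]
t=18: [322, 315, 320, 316, 320, 315, 318, 315, 320, 318, 322]
t=19: [322, 328, 324, 327, 324, 328, 325, 328, 324, 325, 322]
t=20: [321, 315, 319, 316, 319, 315, 318, 315, 319, 318, 321]
t=21: [323, 328, 325, 327, 325, 328, 326, 328, 325, 326, 323]
t=22: [320, 315, 317, 316, 317, 315, 317, 315, 317, 317, 320]
t=23: [324, 328, 327, 327, 327, 328, 327, 328, 327, 327, 324]
t=24: [319, 315, 316, 316, 316, 315, 316, 315, 316, 316, 319]
t=25: [325, 328, 327, 327, 327, 328, 327, 328, 327, 327, 325]
t=26: [317, 315, 316, 316, 316, 315, 316, 315, 316, 316, 317]
t=27: [327, 328, 328, 328, 328, 328, 328, 328, 328, 328, 327]
t=28: [315, 315, 315, 315, 315, 315, 315, 315, 315, 315, 315]
t=29: [329, 329, 329, 329, 329, 329, 329, 329, 329, 329, 329]
t=30: [314, 314, 314, 314, 314, 314, 314, 314, 314, 314, 314]
t=31: [330, 330, 330, 330, 330, 330, 330, 330, 330, 330, 330]
t=32: [313, 313, 313, 313, 313, 313, 313, 313, 313, 313, 313]
t=33: [331, 331, 331, 331, 331, 331, 331, 331, 331, 331, 331]
t=34: [312, 312, 312, 312, 312, 312, 312, 312, 312, 312, 312]
t=35: [331, 331, 331, 331, 331, 331, 331, 331, 331, 331, 331]

Answer: 2
Key observation: The state at step 33, [331, 331, 331, 331, 331, 331, 331, 331, 331, 331, 331], reappears at step 35 — and no state repeats earlier — so the cycle the system enters has period 2.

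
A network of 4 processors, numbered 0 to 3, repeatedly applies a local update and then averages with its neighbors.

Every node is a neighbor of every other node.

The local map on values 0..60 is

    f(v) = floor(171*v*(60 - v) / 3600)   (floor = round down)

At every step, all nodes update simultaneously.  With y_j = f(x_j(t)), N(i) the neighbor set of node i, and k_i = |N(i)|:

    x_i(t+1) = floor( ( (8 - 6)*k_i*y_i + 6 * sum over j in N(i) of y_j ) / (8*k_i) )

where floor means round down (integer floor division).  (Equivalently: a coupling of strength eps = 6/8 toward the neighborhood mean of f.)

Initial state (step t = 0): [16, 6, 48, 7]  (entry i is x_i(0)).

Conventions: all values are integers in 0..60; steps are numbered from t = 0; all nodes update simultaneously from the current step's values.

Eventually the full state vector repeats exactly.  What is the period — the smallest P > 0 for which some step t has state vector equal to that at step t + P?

Simulating step by step:
t=0: [16, 6, 48, 7]
t=1: [23, 23, 23, 23]
t=2: [40, 40, 40, 40]
t=3: [38, 38, 38, 38]
t=4: [39, 39, 39, 39]
t=5: [38, 38, 38, 38]

Answer: 2
Key observation: The state at step 3, [38, 38, 38, 38], reappears at step 5 — and no state repeats earlier — so the cycle the system enters has period 2.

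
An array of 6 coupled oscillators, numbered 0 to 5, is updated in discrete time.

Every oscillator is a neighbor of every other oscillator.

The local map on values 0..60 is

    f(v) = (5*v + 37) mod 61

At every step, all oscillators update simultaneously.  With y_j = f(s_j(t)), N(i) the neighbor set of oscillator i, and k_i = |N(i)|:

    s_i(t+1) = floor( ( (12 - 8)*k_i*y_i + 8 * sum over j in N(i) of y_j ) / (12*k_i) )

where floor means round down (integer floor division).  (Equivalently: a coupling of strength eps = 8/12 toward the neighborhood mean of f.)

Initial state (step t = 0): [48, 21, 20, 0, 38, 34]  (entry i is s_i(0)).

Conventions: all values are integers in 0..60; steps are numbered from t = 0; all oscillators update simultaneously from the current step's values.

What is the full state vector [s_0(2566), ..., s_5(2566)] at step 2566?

Simulating step by step:
t=0: [48, 21, 20, 0, 38, 34]
t=1: [29, 27, 26, 30, 31, 27]
t=2: [41, 39, 38, 29, 30, 39]
t=3: [47, 45, 44, 47, 36, 45]
t=4: [24, 22, 21, 24, 25, 22]
t=5: [31, 29, 28, 31, 32, 29]
t=6: [29, 39, 38, 29, 30, 39]
t=7: [47, 45, 44, 47, 36, 45]

Answer: [29, 39, 38, 29, 30, 39]
Key observation: The state at step 3, [47, 45, 44, 47, 36, 45], reappears at step 7: the system is in a cycle of period 4 from step 3 on.  Therefore the state at step 2566 equals the state at step 3 + ((2566 - 3) mod 4) = 6, which is [29, 39, 38, 29, 30, 39].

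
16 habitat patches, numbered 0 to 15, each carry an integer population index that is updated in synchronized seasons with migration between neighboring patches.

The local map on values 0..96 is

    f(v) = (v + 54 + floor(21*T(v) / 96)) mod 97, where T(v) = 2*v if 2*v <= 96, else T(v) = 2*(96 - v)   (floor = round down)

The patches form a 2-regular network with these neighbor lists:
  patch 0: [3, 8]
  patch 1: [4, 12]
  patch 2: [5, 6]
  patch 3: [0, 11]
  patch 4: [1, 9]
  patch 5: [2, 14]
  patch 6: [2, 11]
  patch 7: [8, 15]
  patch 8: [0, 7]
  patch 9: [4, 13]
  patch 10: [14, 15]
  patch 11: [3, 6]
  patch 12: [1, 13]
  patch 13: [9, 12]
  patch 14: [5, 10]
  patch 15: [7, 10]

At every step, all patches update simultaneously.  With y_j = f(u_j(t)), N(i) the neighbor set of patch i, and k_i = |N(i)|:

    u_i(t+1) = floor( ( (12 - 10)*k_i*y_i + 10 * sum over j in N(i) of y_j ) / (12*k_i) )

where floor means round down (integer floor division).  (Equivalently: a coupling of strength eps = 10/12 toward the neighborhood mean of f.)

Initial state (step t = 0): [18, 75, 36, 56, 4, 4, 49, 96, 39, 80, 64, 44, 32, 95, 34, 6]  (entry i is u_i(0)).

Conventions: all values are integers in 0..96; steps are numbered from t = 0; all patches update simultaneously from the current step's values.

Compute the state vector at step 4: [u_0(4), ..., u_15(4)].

Simulating step by step:
t=0: [18, 75, 36, 56, 4, 4, 49, 96, 39, 80, 64, 44, 32, 95, 34, 6]
t=1: [31, 32, 36, 46, 45, 15, 16, 40, 57, 53, 33, 26, 39, 28, 40, 47]
t=2: [22, 14, 64, 42, 16, 21, 54, 25, 11, 52, 16, 56, 42, 32, 35, 11]
t=3: [50, 51, 52, 50, 55, 31, 31, 72, 84, 38, 44, 24, 34, 19, 68, 80]
t=4: [34, 18, 5, 52, 20, 27, 48, 44, 35, 47, 37, 26, 45, 20, 14, 31]

Answer: [34, 18, 5, 52, 20, 27, 48, 44, 35, 47, 37, 26, 45, 20, 14, 31]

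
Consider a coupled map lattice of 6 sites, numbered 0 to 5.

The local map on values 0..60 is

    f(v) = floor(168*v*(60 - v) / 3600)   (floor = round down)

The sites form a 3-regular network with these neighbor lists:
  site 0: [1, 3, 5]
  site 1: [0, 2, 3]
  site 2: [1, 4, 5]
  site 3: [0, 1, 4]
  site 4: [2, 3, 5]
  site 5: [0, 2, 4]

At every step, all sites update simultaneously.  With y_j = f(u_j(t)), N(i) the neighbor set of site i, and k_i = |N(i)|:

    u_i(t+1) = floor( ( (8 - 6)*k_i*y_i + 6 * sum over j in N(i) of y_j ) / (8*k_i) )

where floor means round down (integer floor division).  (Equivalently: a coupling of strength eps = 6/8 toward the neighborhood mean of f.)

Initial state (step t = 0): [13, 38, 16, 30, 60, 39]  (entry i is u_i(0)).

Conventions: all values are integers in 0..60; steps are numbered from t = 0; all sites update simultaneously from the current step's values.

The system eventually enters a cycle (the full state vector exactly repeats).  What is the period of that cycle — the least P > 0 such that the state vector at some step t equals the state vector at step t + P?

Simulating step by step:
t=0: [13, 38, 16, 30, 60, 39]
t=1: [36, 35, 27, 27, 28, 24]
t=2: [40, 40, 40, 40, 40, 40]
t=3: [37, 37, 37, 37, 37, 37]
t=4: [39, 39, 39, 39, 39, 39]
t=5: [38, 38, 38, 38, 38, 38]
t=6: [39, 39, 39, 39, 39, 39]

Answer: 2
Key observation: The state at step 4, [39, 39, 39, 39, 39, 39], reappears at step 6 — and no state repeats earlier — so the cycle the system enters has period 2.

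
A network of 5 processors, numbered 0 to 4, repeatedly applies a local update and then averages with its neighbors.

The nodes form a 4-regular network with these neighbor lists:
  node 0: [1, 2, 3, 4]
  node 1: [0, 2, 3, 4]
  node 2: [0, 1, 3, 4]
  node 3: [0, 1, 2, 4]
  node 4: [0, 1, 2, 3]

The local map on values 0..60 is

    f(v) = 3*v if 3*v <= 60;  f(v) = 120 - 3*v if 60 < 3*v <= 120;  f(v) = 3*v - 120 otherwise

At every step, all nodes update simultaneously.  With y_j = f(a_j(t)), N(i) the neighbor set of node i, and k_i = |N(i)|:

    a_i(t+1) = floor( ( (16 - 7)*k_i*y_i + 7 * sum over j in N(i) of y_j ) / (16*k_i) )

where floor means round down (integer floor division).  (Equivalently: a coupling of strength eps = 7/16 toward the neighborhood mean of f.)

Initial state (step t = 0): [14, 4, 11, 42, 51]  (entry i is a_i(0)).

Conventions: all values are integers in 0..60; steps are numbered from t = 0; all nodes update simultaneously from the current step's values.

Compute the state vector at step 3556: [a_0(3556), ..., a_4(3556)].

Simulating step by step:
t=0: [14, 4, 11, 42, 51]
t=1: [32, 19, 28, 16, 28]
t=2: [32, 47, 38, 43, 38]
t=3: [18, 16, 9, 11, 9]
t=4: [45, 42, 32, 35, 32]
t=5: [15, 11, 20, 15, 20]
t=6: [46, 41, 53, 46, 53]
t=7: [20, 14, 30, 20, 30]
t=8: [51, 43, 37, 51, 37]
t=9: [25, 14, 14, 25, 14]
t=10: [44, 42, 42, 44, 42]
t=11: [10, 7, 7, 10, 7]
t=12: [27, 22, 22, 27, 22]
t=13: [43, 50, 50, 43, 50]
t=14: [15, 25, 25, 15, 25]
t=15: [45, 45, 45, 45, 45]
t=16: [15, 15, 15, 15, 15]
t=17: [45, 45, 45, 45, 45]

Answer: [15, 15, 15, 15, 15]
Key observation: The state at step 15, [45, 45, 45, 45, 45], reappears at step 17: the system is in a cycle of period 2 from step 15 on.  Therefore the state at step 3556 equals the state at step 15 + ((3556 - 15) mod 2) = 16, which is [15, 15, 15, 15, 15].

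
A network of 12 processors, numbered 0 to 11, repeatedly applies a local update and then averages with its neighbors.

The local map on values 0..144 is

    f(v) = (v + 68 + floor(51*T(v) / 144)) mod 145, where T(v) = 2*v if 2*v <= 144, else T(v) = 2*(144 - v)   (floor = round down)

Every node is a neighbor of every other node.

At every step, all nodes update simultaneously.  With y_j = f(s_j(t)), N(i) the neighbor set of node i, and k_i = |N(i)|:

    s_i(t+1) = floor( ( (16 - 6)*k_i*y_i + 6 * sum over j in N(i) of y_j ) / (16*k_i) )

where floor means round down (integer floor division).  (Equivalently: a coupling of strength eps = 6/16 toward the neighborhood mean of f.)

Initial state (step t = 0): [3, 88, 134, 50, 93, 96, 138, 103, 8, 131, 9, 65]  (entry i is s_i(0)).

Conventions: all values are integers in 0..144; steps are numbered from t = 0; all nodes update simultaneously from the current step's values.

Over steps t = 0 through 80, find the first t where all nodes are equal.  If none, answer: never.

Answer: 10
Key observation: Synchronization is absorbing here: once all nodes are equal they stay equal, and step 10 is the first all-equal step.

Derivation:
t=0: [3, 88, 134, 50, 93, 96, 138, 103, 8, 131, 9, 65]  (not all equal)
t=1: [66, 52, 61, 27, 53, 54, 61, 55, 71, 60, 72, 43]  (not all equal)
t=2: [38, 24, 33, 84, 25, 26, 33, 26, 43, 32, 44, 100]  (not all equal)
t=3: [123, 109, 118, 74, 110, 111, 118, 111, 128, 117, 129, 77]  (not all equal)
t=4: [58, 56, 58, 50, 56, 56, 58, 56, 59, 58, 59, 50]  (not all equal)
t=5: [20, 18, 20, 12, 18, 18, 20, 18, 21, 20, 21, 12]  (not all equal)
t=6: [100, 98, 100, 92, 98, 98, 100, 98, 101, 100, 101, 92]  (not all equal)
t=7: [53, 53, 53, 51, 53, 53, 53, 53, 53, 53, 53, 51]  (not all equal)
t=8: [12, 12, 12, 11, 12, 12, 12, 12, 12, 12, 12, 11]  (not all equal)
t=9: [87, 87, 87, 86, 87, 87, 87, 87, 87, 87, 87, 86]  (not all equal)
t=10: [50, 50, 50, 50, 50, 50, 50, 50, 50, 50, 50, 50]  (all equal)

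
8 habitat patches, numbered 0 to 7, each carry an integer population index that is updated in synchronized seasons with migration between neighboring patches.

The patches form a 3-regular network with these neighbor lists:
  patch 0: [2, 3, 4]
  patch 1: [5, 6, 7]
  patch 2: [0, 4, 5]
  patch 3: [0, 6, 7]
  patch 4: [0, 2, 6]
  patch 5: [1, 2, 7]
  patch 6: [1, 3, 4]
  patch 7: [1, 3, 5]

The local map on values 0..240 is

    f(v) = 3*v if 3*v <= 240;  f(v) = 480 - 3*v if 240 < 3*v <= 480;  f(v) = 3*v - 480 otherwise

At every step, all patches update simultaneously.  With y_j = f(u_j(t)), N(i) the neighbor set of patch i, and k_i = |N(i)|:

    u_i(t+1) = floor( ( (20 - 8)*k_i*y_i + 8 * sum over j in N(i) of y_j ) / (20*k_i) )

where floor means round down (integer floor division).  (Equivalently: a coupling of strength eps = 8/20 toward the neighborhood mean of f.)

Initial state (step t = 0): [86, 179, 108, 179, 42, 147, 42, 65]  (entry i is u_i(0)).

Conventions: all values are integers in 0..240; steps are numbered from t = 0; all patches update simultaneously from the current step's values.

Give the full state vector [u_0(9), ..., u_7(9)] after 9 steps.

Answer: [204, 40, 202, 82, 190, 101, 75, 79]

Derivation:
t=0: [86, 179, 108, 179, 42, 147, 42, 65]
t=1: [178, 82, 145, 106, 142, 77, 107, 137]
t=2: [67, 201, 72, 134, 66, 185, 155, 125]
t=3: [186, 99, 192, 89, 176, 104, 62, 99]
t=4: [94, 181, 96, 187, 76, 162, 170, 185]
t=5: [185, 52, 172, 89, 192, 47, 67, 65]
t=6: [91, 165, 63, 190, 99, 136, 182, 185]
t=7: [185, 37, 175, 100, 171, 80, 78, 68]
t=8: [79, 157, 73, 176, 67, 192, 183, 193]
t=9: [204, 40, 202, 82, 190, 101, 75, 79]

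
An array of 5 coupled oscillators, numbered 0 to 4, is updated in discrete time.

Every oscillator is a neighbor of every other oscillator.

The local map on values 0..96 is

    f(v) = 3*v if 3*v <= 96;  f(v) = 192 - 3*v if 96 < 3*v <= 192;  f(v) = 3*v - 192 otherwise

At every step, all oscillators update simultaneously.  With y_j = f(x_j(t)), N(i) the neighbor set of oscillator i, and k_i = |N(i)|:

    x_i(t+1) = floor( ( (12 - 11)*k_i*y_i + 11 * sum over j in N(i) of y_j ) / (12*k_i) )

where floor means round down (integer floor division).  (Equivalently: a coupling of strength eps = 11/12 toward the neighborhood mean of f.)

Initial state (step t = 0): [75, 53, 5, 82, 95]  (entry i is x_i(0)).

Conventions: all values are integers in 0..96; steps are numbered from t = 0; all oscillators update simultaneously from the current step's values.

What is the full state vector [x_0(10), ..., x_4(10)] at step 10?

Answer: [73, 73, 73, 72, 72]

Derivation:
t=0: [75, 53, 5, 82, 95]
t=1: [47, 47, 50, 44, 38]
t=2: [57, 57, 58, 55, 53]
t=3: [24, 24, 24, 23, 22]
t=4: [69, 69, 69, 70, 70]
t=5: [16, 16, 16, 15, 15]
t=6: [46, 46, 46, 47, 47]
t=7: [52, 52, 52, 53, 53]
t=8: [34, 34, 34, 35, 35]
t=9: [88, 88, 88, 89, 89]
t=10: [73, 73, 73, 72, 72]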